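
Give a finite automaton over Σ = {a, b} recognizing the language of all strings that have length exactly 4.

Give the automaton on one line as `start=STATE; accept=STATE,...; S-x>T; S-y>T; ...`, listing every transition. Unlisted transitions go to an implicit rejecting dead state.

Count input length up to 5: every symbol moves from s0 toward s5, which means 'more than 4' and absorbs. Accept from {s4}.
6 states suffice.
        a   b  
>  s0   s1  s1 
   s1   s2  s2 
   s2   s3  s3 
   s3   s4  s4 
 * s4   s5  s5 
   s5   s5  s5 
(> = start, * = accepting)

start=s0; accept=s4; s0-a>s1; s0-b>s1; s1-a>s2; s1-b>s2; s2-a>s3; s2-b>s3; s3-a>s4; s3-b>s4; s4-a>s5; s4-b>s5; s5-a>s5; s5-b>s5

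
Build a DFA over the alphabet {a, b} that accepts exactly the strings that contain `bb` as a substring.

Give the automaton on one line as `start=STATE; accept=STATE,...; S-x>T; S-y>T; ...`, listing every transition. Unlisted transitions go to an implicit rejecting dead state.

start=S0; accept=S2; S0-a>S0; S0-b>S1; S1-a>S0; S1-b>S2; S2-a>S2; S2-b>S2

States S0..S1 record the length of the longest prefix of `bb` that matches the current input suffix. Reaching S2 means `bb` has been seen, and we stay there forever. Accept from S2.
3 states suffice.
        a   b  
>  S0   S0  S1 
   S1   S0  S2 
 * S2   S2  S2 
(> = start, * = accepting)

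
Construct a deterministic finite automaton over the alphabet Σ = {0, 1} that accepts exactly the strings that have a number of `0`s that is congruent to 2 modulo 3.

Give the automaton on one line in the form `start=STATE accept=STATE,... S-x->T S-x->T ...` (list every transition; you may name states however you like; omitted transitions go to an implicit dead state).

The only thing that matters is how many `0`s have appeared, reduced mod 3. Use one state per residue: A for 0, …, C for 2. Reading `0` moves to the next residue; anything else stays put. C is accepting.
A 3-state machine:
       0  1 
>  A   B  A 
   B   C  B 
 * C   A  C 
(> = start, * = accepting)

start=A accept=C A-0->B A-1->A B-0->C B-1->B C-0->A C-1->C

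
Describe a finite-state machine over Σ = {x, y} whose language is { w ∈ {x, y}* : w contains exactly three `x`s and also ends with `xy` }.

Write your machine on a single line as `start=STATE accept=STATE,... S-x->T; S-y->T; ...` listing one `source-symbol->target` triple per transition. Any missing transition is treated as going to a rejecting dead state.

start=s0; accept=s5; s0-x->s1; s0-y->s0; s1-x->s2; s1-y->s1; s2-x->s3; s2-y->s2; s3-x->s4; s3-y->s5; s4-x->s4; s4-y->s4; s5-x->s4; s5-y->s4

Build one automaton per condition and run them in lockstep. One (5 states) tracks the count of `x`s, saturating at 4; the other (3 states) tracks how much of the suffix `xy` has currently been matched. Each combined state is a pair, one component from each; accept when both components accept. Minimizing collapses redundant product states.
With 6 states:
        x   y  
>  s0   s1  s0 
   s1   s2  s1 
   s2   s3  s2 
   s3   s4  s5 
   s4   s4  s4 
 * s5   s4  s4 
(> = start, * = accepting)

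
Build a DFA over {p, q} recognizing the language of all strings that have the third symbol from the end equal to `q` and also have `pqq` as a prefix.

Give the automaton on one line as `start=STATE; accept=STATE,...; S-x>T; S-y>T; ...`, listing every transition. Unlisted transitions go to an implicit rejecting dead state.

Build one automaton per condition and run them in lockstep. The first has 15 states tracking the last 3 symbols read; the second has 5 states tracking whether the input so far still matches the prefix `pqq`. A product state is a pair (one from each), accepting exactly when both do. Minimizing collapses redundant product states.
12 states suffice.
       p  q 
>  A   B  C 
   B   C  D 
   C   C  C 
   D   C  E 
   E   F  G 
 * F   H  I 
 * G   F  G 
 * H   J  K 
 * I   L  E 
   J   J  K 
   K   L  E 
   L   H  I 
(> = start, * = accepting)

start=A; accept=F,G,H,I; A-p>B; A-q>C; B-p>C; B-q>D; C-p>C; C-q>C; D-p>C; D-q>E; E-p>F; E-q>G; F-p>H; F-q>I; G-p>F; G-q>G; H-p>J; H-q>K; I-p>L; I-q>E; J-p>J; J-q>K; K-p>L; K-q>E; L-p>H; L-q>I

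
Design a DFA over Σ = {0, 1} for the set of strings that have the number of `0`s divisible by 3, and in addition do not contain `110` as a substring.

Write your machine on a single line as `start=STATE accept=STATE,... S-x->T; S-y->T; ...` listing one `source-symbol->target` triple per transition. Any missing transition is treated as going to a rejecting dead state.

start=q0; accept=q0,q2,q5; q0-0->q1; q0-1->q2; q1-0->q3; q1-1->q4; q2-0->q1; q2-1->q5; q3-0->q0; q3-1->q6; q4-0->q3; q4-1->q7; q5-0->q7; q5-1->q5; q6-0->q0; q6-1->q7; q7-0->q7; q7-1->q7

Handle the two conditions separately and then intersect. One (3 states) tracks the count of `0`s modulo 3; the other (4 states) tracks partial matches of the forbidden pattern `110`. Each combined state is a pair, one component from each; accept when both components accept. Equivalent product states are then merged.
        0   1  
>* q0   q1  q2 
   q1   q3  q4 
 * q2   q1  q5 
   q3   q0  q6 
   q4   q3  q7 
 * q5   q7  q5 
   q6   q0  q7 
   q7   q7  q7 
(> = start, * = accepting)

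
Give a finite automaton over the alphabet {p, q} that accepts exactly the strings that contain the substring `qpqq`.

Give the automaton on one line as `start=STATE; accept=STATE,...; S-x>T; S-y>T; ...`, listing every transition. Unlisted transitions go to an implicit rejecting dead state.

Track how much of `qpqq` has been matched so far: state s0 is no progress, s4 is the absorbing accept state reached once `qpqq` has occurred. Intermediate states record partial matches; on a mismatch, fall back to the longest reusable overlap.
5 states suffice.
        p   q  
>  s0   s0  s1 
   s1   s2  s1 
   s2   s0  s3 
   s3   s2  s4 
 * s4   s4  s4 
(> = start, * = accepting)

start=s0; accept=s4; s0-p>s0; s0-q>s1; s1-p>s2; s1-q>s1; s2-p>s0; s2-q>s3; s3-p>s2; s3-q>s4; s4-p>s4; s4-q>s4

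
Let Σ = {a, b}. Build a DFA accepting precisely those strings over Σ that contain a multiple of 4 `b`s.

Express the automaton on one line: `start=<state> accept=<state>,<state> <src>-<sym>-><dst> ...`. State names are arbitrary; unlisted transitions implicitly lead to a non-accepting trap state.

start=s0 accept=s0 s0-a->s0 s0-b->s1 s1-a->s1 s1-b->s2 s2-a->s2 s2-b->s3 s3-a->s3 s3-b->s0

Keep the running count of `b`s modulo 4: each `b` advances along the cycle s0 → s1 → s2 → s3 → s0 while other symbols loop. Accept at s0.
        a   b  
>* s0   s0  s1 
   s1   s1  s2 
   s2   s2  s3 
   s3   s3  s0 
(> = start, * = accepting)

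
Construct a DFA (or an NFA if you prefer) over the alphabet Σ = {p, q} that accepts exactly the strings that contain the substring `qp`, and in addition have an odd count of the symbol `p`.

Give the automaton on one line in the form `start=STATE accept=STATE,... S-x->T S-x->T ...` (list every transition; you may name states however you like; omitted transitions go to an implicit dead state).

start=s0 accept=s4 s0-p->s1 s0-q->s2 s1-p->s0 s1-q->s3 s2-p->s4 s2-q->s2 s3-p->s5 s3-q->s3 s4-p->s5 s4-q->s4 s5-p->s4 s5-q->s5

Handle the two conditions separately and then intersect. One (3 states) tracks whether and how much of `qp` has been seen; the other (2 states) tracks the count of `p`s modulo 2. Each combined state is a pair, one component from each; accept when both components accept.
A 6-state machine:
        p   q  
>  s0   s1  s2 
   s1   s0  s3 
   s2   s4  s2 
   s3   s5  s3 
 * s4   s5  s4 
   s5   s4  s5 
(> = start, * = accepting)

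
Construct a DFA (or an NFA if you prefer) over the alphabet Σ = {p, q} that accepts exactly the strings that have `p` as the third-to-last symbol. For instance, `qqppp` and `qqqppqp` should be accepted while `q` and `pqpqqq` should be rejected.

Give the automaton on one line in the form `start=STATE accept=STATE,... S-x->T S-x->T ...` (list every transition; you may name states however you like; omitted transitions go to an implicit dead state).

Because acceptance depends on a position counted from the end, the machine has to buffer the most recent 3 symbols. Make each state the string of the last up-to-3 symbols read; on input `x` shift the window left and append `x`. Accept when the buffered window has length 3 and begins with `p`.
With 15 states:
          p    q  
>  s0     s1   s2 
   s1     s3   s4 
   s2     s5   s6 
   s3     s7   s8 
   s4     s9  s10 
   s5    s11  s12 
   s6    s13  s14 
 * s7     s7   s8 
 * s8     s9  s10 
 * s9    s11  s12 
 * s10   s13  s14 
   s11    s7   s8 
   s12    s9  s10 
   s13   s11  s12 
   s14   s13  s14 
(> = start, * = accepting)

start=s0 accept=s7,s8,s9,s10 s0-p->s1 s0-q->s2 s1-p->s3 s1-q->s4 s2-p->s5 s2-q->s6 s3-p->s7 s3-q->s8 s4-p->s9 s4-q->s10 s5-p->s11 s5-q->s12 s6-p->s13 s6-q->s14 s7-p->s7 s7-q->s8 s8-p->s9 s8-q->s10 s9-p->s11 s9-q->s12 s10-p->s13 s10-q->s14 s11-p->s7 s11-q->s8 s12-p->s9 s12-q->s10 s13-p->s11 s13-q->s12 s14-p->s13 s14-q->s14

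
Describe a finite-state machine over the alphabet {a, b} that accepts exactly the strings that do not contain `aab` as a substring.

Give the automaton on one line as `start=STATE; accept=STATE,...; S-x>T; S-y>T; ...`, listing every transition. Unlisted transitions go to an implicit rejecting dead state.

start=s0; accept=s0,s1,s2; s0-a>s1; s0-b>s0; s1-a>s2; s1-b>s0; s2-a>s2; s2-b>s3; s3-a>s3; s3-b>s3

This is the complement of 'contains `aab`'. Use the same substring-matching states — s0 through s3 holding how much of `aab` has just been matched — but flip the accepting set: everything except the trap s3 accepts.
        a   b  
>* s0   s1  s0 
 * s1   s2  s0 
 * s2   s2  s3 
   s3   s3  s3 
(> = start, * = accepting)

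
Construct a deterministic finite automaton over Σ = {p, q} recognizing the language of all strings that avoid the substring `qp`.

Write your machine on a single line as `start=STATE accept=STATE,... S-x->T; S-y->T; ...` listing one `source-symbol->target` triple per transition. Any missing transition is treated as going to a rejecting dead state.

This is the complement of 'contains `qp`'. Use the same substring-matching states — A through C holding how much of `qp` has just been matched — but flip the accepting set: everything except the trap C accepts.
       p  q 
>* A   A  B 
 * B   C  B 
   C   C  C 
(> = start, * = accepting)

start=A; accept=A,B; A-p->A; A-q->B; B-p->C; B-q->B; C-p->C; C-q->C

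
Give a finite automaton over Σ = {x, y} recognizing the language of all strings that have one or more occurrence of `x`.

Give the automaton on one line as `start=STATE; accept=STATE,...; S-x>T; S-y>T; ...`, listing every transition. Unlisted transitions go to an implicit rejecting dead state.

Only the number of `x`s matters, and only up to 2. Make a chain S0 → S1 → S2 advanced by each `x` (with S2 absorbing); every other symbol self-loops. The accepting set is {S1, S2}.
3 states suffice.
        x   y  
>  S0   S1  S0 
 * S1   S2  S1 
 * S2   S2  S2 
(> = start, * = accepting)

start=S0; accept=S1,S2; S0-x>S1; S0-y>S0; S1-x>S2; S1-y>S1; S2-x>S2; S2-y>S2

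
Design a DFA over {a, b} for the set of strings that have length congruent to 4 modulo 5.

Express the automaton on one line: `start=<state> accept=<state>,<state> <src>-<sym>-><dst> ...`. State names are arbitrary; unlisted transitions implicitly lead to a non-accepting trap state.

start=q0 accept=q4 q0-a->q1 q0-b->q1 q1-a->q2 q1-b->q2 q2-a->q3 q2-b->q3 q3-a->q4 q3-b->q4 q4-a->q0 q4-b->q0

Only the length mod 5 matters, so use a 5-cycle: from any state, every input symbol moves to the next state, wrapping q4 back to q0. Mark q4 accepting.
        a   b  
>  q0   q1  q1 
   q1   q2  q2 
   q2   q3  q3 
   q3   q4  q4 
 * q4   q0  q0 
(> = start, * = accepting)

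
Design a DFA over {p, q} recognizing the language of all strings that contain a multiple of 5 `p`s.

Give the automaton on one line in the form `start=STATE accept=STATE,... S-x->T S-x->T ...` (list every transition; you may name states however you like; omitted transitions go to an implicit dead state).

The only thing that matters is how many `p`s have appeared, reduced mod 5. Use one state per residue: S0 for 0, …, S4 for 4. Reading `p` moves to the next residue; anything else stays put. S0 is accepting.
A 5-state machine:
        p   q  
>* S0   S1  S0 
   S1   S2  S1 
   S2   S3  S2 
   S3   S4  S3 
   S4   S0  S4 
(> = start, * = accepting)

start=S0 accept=S0 S0-p->S1 S0-q->S0 S1-p->S2 S1-q->S1 S2-p->S3 S2-q->S2 S3-p->S4 S3-q->S3 S4-p->S0 S4-q->S4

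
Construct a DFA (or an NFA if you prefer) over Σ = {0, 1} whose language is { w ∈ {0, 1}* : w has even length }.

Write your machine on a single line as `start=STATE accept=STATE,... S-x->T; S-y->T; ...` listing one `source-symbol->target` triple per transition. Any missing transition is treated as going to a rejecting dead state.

Count input length modulo 2: every symbol advances one step around the cycle A → B → A. Accept at A.
2 states suffice.
       0  1 
>* A   B  B 
   B   A  A 
(> = start, * = accepting)

start=A; accept=A; A-0->B; A-1->B; B-0->A; B-1->A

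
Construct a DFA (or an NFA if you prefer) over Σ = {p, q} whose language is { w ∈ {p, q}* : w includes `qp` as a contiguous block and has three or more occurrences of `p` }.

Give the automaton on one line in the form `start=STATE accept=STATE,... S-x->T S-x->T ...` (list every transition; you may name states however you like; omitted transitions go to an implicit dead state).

Build one automaton per condition and run them in lockstep. The first has 3 states tracking whether and how much of `qp` has been seen; the second has 5 states tracking the count of `p`s, saturating at 4. A product state is a pair (one from each), accepting exactly when both do. After merging equivalent states the machine shrinks.
        p   q  
>  s0   s1  s2 
   s1   s3  s4 
   s2   s4  s2 
   s3   s3  s5 
   s4   s5  s4 
   s5   s6  s5 
 * s6   s6  s6 
(> = start, * = accepting)

start=s0 accept=s6 s0-p->s1 s0-q->s2 s1-p->s3 s1-q->s4 s2-p->s4 s2-q->s2 s3-p->s3 s3-q->s5 s4-p->s5 s4-q->s4 s5-p->s6 s5-q->s5 s6-p->s6 s6-q->s6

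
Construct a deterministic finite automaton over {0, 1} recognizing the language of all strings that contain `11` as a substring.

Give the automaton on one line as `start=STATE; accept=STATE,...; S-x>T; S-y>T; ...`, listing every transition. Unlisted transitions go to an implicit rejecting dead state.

start=q0; accept=q2; q0-0>q0; q0-1>q1; q1-0>q0; q1-1>q2; q2-0>q2; q2-1>q2

Track how much of `11` has been matched so far: state q0 is no progress, q2 is the absorbing accept state reached once `11` has occurred. Intermediate states record partial matches; on a mismatch, fall back to the longest reusable overlap.
A 3-state machine:
        0   1  
>  q0   q0  q1 
   q1   q0  q2 
 * q2   q2  q2 
(> = start, * = accepting)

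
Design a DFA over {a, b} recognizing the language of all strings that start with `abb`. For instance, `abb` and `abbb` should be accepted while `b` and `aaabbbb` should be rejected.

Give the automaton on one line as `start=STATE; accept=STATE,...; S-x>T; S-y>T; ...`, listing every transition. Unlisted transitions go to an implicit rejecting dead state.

Walk along `abb` while the input agrees: from q0 take `a` to q1, and so on. Any deviation drops to the rejecting sink q4. Once q3 is reached the prefix is confirmed and every continuation is accepted.
        a   b  
>  q0   q1  q4 
   q1   q4  q2 
   q2   q4  q3 
 * q3   q3  q3 
   q4   q4  q4 
(> = start, * = accepting)

start=q0; accept=q3; q0-a>q1; q0-b>q4; q1-a>q4; q1-b>q2; q2-a>q4; q2-b>q3; q3-a>q3; q3-b>q3; q4-a>q4; q4-b>q4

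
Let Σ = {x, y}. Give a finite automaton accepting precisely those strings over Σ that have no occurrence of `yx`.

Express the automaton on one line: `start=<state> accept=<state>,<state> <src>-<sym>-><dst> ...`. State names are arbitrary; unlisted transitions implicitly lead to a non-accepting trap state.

Track partial matches of the forbidden pattern `yx`. State q2 is a dead state reached once `yx` has occurred; every other state accepts. q0 means no part of `yx` is currently matched.
3 states suffice.
        x   y  
>* q0   q0  q1 
 * q1   q2  q1 
   q2   q2  q2 
(> = start, * = accepting)

start=q0 accept=q0,q1 q0-x->q0 q0-y->q1 q1-x->q2 q1-y->q1 q2-x->q2 q2-y->q2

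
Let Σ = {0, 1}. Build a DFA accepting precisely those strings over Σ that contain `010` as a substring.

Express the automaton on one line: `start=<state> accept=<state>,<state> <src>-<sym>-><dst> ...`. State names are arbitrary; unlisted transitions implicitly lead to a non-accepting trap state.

Track how much of `010` has been matched so far: state S0 is no progress, S3 is the absorbing accept state reached once `010` has occurred. Intermediate states record partial matches; on a mismatch, fall back to the longest reusable overlap.
        0   1  
>  S0   S1  S0 
   S1   S1  S2 
   S2   S3  S0 
 * S3   S3  S3 
(> = start, * = accepting)

start=S0 accept=S3 S0-0->S1 S0-1->S0 S1-0->S1 S1-1->S2 S2-0->S3 S2-1->S0 S3-0->S3 S3-1->S3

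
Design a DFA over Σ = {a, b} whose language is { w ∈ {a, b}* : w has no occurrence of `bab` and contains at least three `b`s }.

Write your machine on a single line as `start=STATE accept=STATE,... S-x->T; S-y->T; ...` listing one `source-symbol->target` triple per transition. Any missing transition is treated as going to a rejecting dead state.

Handle the two conditions separately and then intersect. The first has 4 states tracking partial matches of the forbidden pattern `bab`; the second has 5 states tracking the count of `b`s, saturating at 4. A product state is a pair (one from each), accepting exactly when both do.
With 16 states:
          a    b  
>  S0     S0   S1 
   S1     S2   S3 
   S2     S4   S5 
   S3     S6   S7 
   S4     S4   S3 
   S5     S5   S8 
   S6     S9   S8 
 * S7    S10  S11 
   S8     S8  S12 
   S9     S9   S7 
 * S10   S13  S12 
 * S11   S14  S11 
   S12   S12  S12 
 * S13   S13  S11 
 * S14   S15  S12 
 * S15   S15  S11 
(> = start, * = accepting)

start=S0; accept=S7,S10,S11,S13,S14,S15; S0-a->S0; S0-b->S1; S1-a->S2; S1-b->S3; S2-a->S4; S2-b->S5; S3-a->S6; S3-b->S7; S4-a->S4; S4-b->S3; S5-a->S5; S5-b->S8; S6-a->S9; S6-b->S8; S7-a->S10; S7-b->S11; S8-a->S8; S8-b->S12; S9-a->S9; S9-b->S7; S10-a->S13; S10-b->S12; S11-a->S14; S11-b->S11; S12-a->S12; S12-b->S12; S13-a->S13; S13-b->S11; S14-a->S15; S14-b->S12; S15-a->S15; S15-b->S11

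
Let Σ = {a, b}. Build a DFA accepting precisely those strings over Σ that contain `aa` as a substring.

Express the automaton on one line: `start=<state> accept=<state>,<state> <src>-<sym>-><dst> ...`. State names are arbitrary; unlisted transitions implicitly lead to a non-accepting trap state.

start=s0 accept=s2 s0-a->s1 s0-b->s0 s1-a->s2 s1-b->s0 s2-a->s2 s2-b->s2

States s0..s1 record the length of the longest prefix of `aa` that matches the current input suffix. Reaching s2 means `aa` has been seen, and we stay there forever. Accept from s2.
With 3 states:
        a   b  
>  s0   s1  s0 
   s1   s2  s0 
 * s2   s2  s2 
(> = start, * = accepting)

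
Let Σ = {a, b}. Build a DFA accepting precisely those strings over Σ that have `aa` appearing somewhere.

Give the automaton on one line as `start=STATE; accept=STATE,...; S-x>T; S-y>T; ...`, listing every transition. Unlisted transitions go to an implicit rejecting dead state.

start=q0; accept=q2; q0-a>q1; q0-b>q0; q1-a>q2; q1-b>q0; q2-a>q2; q2-b>q2

States q0..q1 record the length of the longest prefix of `aa` that matches the current input suffix. Reaching q2 means `aa` has been seen, and we stay there forever. Accept from q2.
        a   b  
>  q0   q1  q0 
   q1   q2  q0 
 * q2   q2  q2 
(> = start, * = accepting)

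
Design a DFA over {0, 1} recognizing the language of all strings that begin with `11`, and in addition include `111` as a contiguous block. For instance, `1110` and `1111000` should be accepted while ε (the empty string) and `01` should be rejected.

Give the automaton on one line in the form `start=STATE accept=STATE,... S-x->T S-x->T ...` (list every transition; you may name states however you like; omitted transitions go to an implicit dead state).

Build one automaton per condition and run them in lockstep. One (4 states) tracks whether the input so far still matches the prefix `11`; the other (4 states) tracks whether and how much of `111` has been seen. Each combined state is a pair, one component from each; accept when both components accept. After merging equivalent states the machine shrinks.
A 7-state machine:
        0   1  
>  q0   q1  q2 
   q1   q1  q1 
   q2   q1  q3 
   q3   q4  q5 
   q4   q4  q6 
 * q5   q5  q5 
   q6   q4  q3 
(> = start, * = accepting)

start=q0 accept=q5 q0-0->q1 q0-1->q2 q1-0->q1 q1-1->q1 q2-0->q1 q2-1->q3 q3-0->q4 q3-1->q5 q4-0->q4 q4-1->q6 q5-0->q5 q5-1->q5 q6-0->q4 q6-1->q3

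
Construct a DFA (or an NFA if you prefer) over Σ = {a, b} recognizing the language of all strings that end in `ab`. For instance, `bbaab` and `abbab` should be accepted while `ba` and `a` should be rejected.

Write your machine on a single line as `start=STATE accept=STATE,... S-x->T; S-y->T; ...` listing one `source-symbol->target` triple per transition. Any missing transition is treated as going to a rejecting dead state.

Let each state record the length of the longest suffix of the input read so far that is also a prefix of `ab`. s1 means the last symbol is `a`; s2 means the last 2 symbols are `ab`. Accept only at s2, where the string currently ends in `ab`.
With 3 states:
        a   b  
>  s0   s1  s0 
   s1   s1  s2 
 * s2   s1  s0 
(> = start, * = accepting)

start=s0; accept=s2; s0-a->s1; s0-b->s0; s1-a->s1; s1-b->s2; s2-a->s1; s2-b->s0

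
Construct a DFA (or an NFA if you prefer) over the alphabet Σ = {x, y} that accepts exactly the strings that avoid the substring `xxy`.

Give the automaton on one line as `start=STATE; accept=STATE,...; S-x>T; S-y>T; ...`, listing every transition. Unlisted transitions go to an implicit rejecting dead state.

start=q0; accept=q0,q1,q2; q0-x>q1; q0-y>q0; q1-x>q2; q1-y>q0; q2-x>q2; q2-y>q3; q3-x>q3; q3-y>q3

This is the complement of 'contains `xxy`'. Use the same substring-matching states — q0 through q3 holding how much of `xxy` has just been matched — but flip the accepting set: everything except the trap q3 accepts.
With 4 states:
        x   y  
>* q0   q1  q0 
 * q1   q2  q0 
 * q2   q2  q3 
   q3   q3  q3 
(> = start, * = accepting)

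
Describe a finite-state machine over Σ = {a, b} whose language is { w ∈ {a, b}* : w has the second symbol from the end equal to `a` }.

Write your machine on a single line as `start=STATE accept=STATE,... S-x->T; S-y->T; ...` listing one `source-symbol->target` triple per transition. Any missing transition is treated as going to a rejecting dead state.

A DFA must remember the last 2 symbols (since which symbol is second-to-last isn't known until the input ends). Use one state per possible window of the last ≤2 symbols; accept from those whose window starts with `a`.
7 states suffice.
        a   b  
>  s0   s1  s2 
   s1   s3  s4 
   s2   s5  s6 
 * s3   s3  s4 
 * s4   s5  s6 
   s5   s3  s4 
   s6   s5  s6 
(> = start, * = accepting)

start=s0; accept=s3,s4; s0-a->s1; s0-b->s2; s1-a->s3; s1-b->s4; s2-a->s5; s2-b->s6; s3-a->s3; s3-b->s4; s4-a->s5; s4-b->s6; s5-a->s3; s5-b->s4; s6-a->s5; s6-b->s6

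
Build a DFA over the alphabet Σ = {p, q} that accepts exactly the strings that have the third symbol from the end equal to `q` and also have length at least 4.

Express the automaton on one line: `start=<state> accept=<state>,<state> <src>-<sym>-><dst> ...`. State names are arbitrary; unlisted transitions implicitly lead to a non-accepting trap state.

Run two small machines in parallel and take their product. The first has 15 states tracking the last 3 symbols read; the second has 6 states tracking the input length, saturating at 5. A product state is a pair (one from each), accepting exactly when both do. Minimizing collapses redundant product states.
A 9-state machine:
       p  q 
>  A   B  B 
   B   B  C 
   C   D  E 
   D   F  G 
   E   H  I 
 * F   B  C 
 * G   D  E 
 * H   F  G 
 * I   H  I 
(> = start, * = accepting)

start=A accept=F,G,H,I A-p->B A-q->B B-p->B B-q->C C-p->D C-q->E D-p->F D-q->G E-p->H E-q->I F-p->B F-q->C G-p->D G-q->E H-p->F H-q->G I-p->H I-q->I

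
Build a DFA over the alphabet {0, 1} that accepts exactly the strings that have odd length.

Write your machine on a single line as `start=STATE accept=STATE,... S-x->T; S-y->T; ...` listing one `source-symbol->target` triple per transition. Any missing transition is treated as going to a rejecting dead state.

start=A; accept=B; A-0->B; A-1->B; B-0->A; B-1->A

Count input length modulo 2: every symbol advances one step around the cycle A → B → A. Accept at B.
       0  1 
>  A   B  B 
 * B   A  A 
(> = start, * = accepting)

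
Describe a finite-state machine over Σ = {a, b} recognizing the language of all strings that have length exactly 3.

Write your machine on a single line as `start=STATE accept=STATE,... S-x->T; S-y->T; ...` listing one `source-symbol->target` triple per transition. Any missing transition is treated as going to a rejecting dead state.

We only need to distinguish lengths 0, 1, …, 3, and '>3'. Chain q0 → q1 → q2 → q3 → q4 on every symbol, with q4 looping. Accepting states: {q3}.
A 5-state machine:
        a   b  
>  q0   q1  q1 
   q1   q2  q2 
   q2   q3  q3 
 * q3   q4  q4 
   q4   q4  q4 
(> = start, * = accepting)

start=q0; accept=q3; q0-a->q1; q0-b->q1; q1-a->q2; q1-b->q2; q2-a->q3; q2-b->q3; q3-a->q4; q3-b->q4; q4-a->q4; q4-b->q4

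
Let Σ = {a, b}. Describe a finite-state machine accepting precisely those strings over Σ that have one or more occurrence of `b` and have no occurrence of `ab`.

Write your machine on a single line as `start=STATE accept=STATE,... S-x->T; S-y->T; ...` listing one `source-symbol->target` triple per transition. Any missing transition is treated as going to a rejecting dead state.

Handle the two conditions separately and then intersect. One (3 states) tracks the count of `b`s, saturating at 2; the other (3 states) tracks partial matches of the forbidden pattern `ab`. Each combined state is a pair, one component from each; accept when both components accept. After merging equivalent states the machine shrinks.
With 4 states:
        a   b  
>  q0   q1  q2 
   q1   q1  q1 
 * q2   q3  q2 
 * q3   q3  q1 
(> = start, * = accepting)

start=q0; accept=q2,q3; q0-a->q1; q0-b->q2; q1-a->q1; q1-b->q1; q2-a->q3; q2-b->q2; q3-a->q3; q3-b->q1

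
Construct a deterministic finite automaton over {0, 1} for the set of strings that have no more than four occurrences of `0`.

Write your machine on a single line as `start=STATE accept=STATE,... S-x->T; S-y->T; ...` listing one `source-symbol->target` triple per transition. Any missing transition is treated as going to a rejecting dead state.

start=q0; accept=q0,q1,q2,q3,q4; q0-0->q1; q0-1->q0; q1-0->q2; q1-1->q1; q2-0->q3; q2-1->q2; q3-0->q4; q3-1->q3; q4-0->q5; q4-1->q4; q5-0->q5; q5-1->q5

Only the number of `0`s matters, and only up to 5. Make a chain q0 → q1 → q2 → q3 → q4 → q5 advanced by each `0` (with q5 absorbing); every other symbol self-loops. The accepting set is {q0, q1, q2, q3, q4}.
6 states suffice.
        0   1  
>* q0   q1  q0 
 * q1   q2  q1 
 * q2   q3  q2 
 * q3   q4  q3 
 * q4   q5  q4 
   q5   q5  q5 
(> = start, * = accepting)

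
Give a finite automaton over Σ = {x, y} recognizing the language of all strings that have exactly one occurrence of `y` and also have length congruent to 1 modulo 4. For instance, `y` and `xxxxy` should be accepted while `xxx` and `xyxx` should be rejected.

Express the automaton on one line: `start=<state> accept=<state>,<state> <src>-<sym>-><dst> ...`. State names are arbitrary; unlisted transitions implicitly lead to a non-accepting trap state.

start=q0 accept=q2 q0-x->q1 q0-y->q2 q1-x->q3 q1-y->q4 q2-x->q4 q2-y->q5 q3-x->q6 q3-y->q7 q4-x->q7 q4-y->q8 q5-x->q8 q5-y->q8 q6-x->q0 q6-y->q9 q7-x->q9 q7-y->q10 q8-x->q10 q8-y->q10 q9-x->q2 q9-y->q11 q10-x->q11 q10-y->q11 q11-x->q5 q11-y->q5

Handle the two conditions separately and then intersect. One (3 states) tracks the count of `y`s, saturating at 2; the other (4 states) tracks the input length modulo 4. Each combined state is a pair, one component from each; accept when both components accept.
12 states suffice.
          x    y  
>  q0     q1   q2 
   q1     q3   q4 
 * q2     q4   q5 
   q3     q6   q7 
   q4     q7   q8 
   q5     q8   q8 
   q6     q0   q9 
   q7     q9  q10 
   q8    q10  q10 
   q9     q2  q11 
   q10   q11  q11 
   q11    q5   q5 
(> = start, * = accepting)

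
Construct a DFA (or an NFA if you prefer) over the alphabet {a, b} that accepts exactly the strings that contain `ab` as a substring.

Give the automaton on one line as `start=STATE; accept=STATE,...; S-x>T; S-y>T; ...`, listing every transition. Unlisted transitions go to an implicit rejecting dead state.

start=q0; accept=q2; q0-a>q1; q0-b>q0; q1-a>q1; q1-b>q2; q2-a>q2; q2-b>q2

States q0..q1 record the length of the longest prefix of `ab` that matches the current input suffix. Reaching q2 means `ab` has been seen, and we stay there forever. Accept from q2.
With 3 states:
        a   b  
>  q0   q1  q0 
   q1   q1  q2 
 * q2   q2  q2 
(> = start, * = accepting)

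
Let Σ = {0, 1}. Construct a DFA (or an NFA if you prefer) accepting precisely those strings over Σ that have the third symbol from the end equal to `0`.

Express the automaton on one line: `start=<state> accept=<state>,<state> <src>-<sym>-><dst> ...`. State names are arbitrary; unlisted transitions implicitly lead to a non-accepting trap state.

start=A accept=H,I,J,K A-0->B A-1->C B-0->D B-1->E C-0->F C-1->G D-0->H D-1->I E-0->J E-1->K F-0->L F-1->M G-0->N G-1->O H-0->H H-1->I I-0->J I-1->K J-0->L J-1->M K-0->N K-1->O L-0->H L-1->I M-0->J M-1->K N-0->L N-1->M O-0->N O-1->O

Because acceptance depends on a position counted from the end, the machine has to buffer the most recent 3 symbols. Make each state the string of the last up-to-3 symbols read; on input `x` shift the window left and append `x`. Accept when the buffered window has length 3 and begins with `0`.
With 15 states:
       0  1 
>  A   B  C 
   B   D  E 
   C   F  G 
   D   H  I 
   E   J  K 
   F   L  M 
   G   N  O 
 * H   H  I 
 * I   J  K 
 * J   L  M 
 * K   N  O 
   L   H  I 
   M   J  K 
   N   L  M 
   O   N  O 
(> = start, * = accepting)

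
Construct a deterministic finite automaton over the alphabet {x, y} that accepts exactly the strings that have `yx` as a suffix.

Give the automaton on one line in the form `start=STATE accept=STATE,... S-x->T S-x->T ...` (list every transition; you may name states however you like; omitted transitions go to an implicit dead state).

start=q0 accept=q2 q0-x->q0 q0-y->q1 q1-x->q2 q1-y->q1 q2-x->q0 q2-y->q1

Remember how much of `yx` the current input suffix matches. State q0 means no match yet; q1 means the last symbol is `y`; q2 means the last 2 symbols are `yx`. Only q2 accepts. On a mismatch, fall back to the longest proper suffix that is still a prefix of `yx`.
A 3-state machine:
        x   y  
>  q0   q0  q1 
   q1   q2  q1 
 * q2   q0  q1 
(> = start, * = accepting)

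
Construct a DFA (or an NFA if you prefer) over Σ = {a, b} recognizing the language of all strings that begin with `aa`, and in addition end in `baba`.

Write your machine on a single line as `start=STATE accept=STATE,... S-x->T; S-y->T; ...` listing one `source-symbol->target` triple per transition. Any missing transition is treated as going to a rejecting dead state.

start=q0; accept=q11; q0-a->q1; q0-b->q2; q1-a->q3; q1-b->q2; q2-a->q4; q2-b->q2; q3-a->q3; q3-b->q5; q4-a->q6; q4-b->q7; q5-a->q8; q5-b->q5; q6-a->q6; q6-b->q2; q7-a->q9; q7-b->q2; q8-a->q3; q8-b->q10; q9-a->q6; q9-b->q7; q10-a->q11; q10-b->q5; q11-a->q3; q11-b->q10

Handle the two conditions separately and then intersect. One (4 states) tracks whether the input so far still matches the prefix `aa`; the other (5 states) tracks how much of the suffix `baba` has currently been matched. Each combined state is a pair, one component from each; accept when both components accept.
12 states suffice.
          a    b  
>  q0     q1   q2 
   q1     q3   q2 
   q2     q4   q2 
   q3     q3   q5 
   q4     q6   q7 
   q5     q8   q5 
   q6     q6   q2 
   q7     q9   q2 
   q8     q3  q10 
   q9     q6   q7 
   q10   q11   q5 
 * q11    q3  q10 
(> = start, * = accepting)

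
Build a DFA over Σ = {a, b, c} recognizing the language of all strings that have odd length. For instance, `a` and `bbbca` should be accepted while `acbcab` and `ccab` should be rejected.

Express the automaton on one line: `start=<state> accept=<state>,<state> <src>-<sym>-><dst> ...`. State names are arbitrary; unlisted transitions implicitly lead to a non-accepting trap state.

Count input length modulo 2: every symbol advances one step around the cycle q0 → q1 → q0. Accept at q1.
2 states suffice.
        a   b   c  
>  q0   q1  q1  q1 
 * q1   q0  q0  q0 
(> = start, * = accepting)

start=q0 accept=q1 q0-a->q1 q0-b->q1 q0-c->q1 q1-a->q0 q1-b->q0 q1-c->q0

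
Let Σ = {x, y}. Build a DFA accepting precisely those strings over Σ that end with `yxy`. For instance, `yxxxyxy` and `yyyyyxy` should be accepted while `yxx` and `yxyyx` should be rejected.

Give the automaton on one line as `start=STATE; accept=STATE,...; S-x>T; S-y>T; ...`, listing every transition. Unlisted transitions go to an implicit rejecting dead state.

start=S0; accept=S3; S0-x>S0; S0-y>S1; S1-x>S2; S1-y>S1; S2-x>S0; S2-y>S3; S3-x>S2; S3-y>S1

Let each state record the length of the longest suffix of the input read so far that is also a prefix of `yxy`. S1 means the last symbol is `y`; S2 means the last 2 symbols are `yx`; S3 means the last 3 symbols are `yxy`. Accept only at S3, where the string currently ends in `yxy`.
        x   y  
>  S0   S0  S1 
   S1   S2  S1 
   S2   S0  S3 
 * S3   S2  S1 
(> = start, * = accepting)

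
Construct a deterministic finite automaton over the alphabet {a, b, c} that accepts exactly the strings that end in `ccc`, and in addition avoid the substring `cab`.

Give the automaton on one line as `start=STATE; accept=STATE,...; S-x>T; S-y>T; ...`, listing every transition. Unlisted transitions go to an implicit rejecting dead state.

start=S0; accept=S5; S0-a>S0; S0-b>S0; S0-c>S1; S1-a>S2; S1-b>S0; S1-c>S3; S2-a>S0; S2-b>S4; S2-c>S1; S3-a>S2; S3-b>S0; S3-c>S5; S4-a>S4; S4-b>S4; S4-c>S6; S5-a>S2; S5-b>S0; S5-c>S5; S6-a>S4; S6-b>S4; S6-c>S7; S7-a>S4; S7-b>S4; S7-c>S8; S8-a>S4; S8-b>S4; S8-c>S8

Run two small machines in parallel and take their product. The first has 4 states tracking how much of the suffix `ccc` has currently been matched; the second has 4 states tracking partial matches of the forbidden pattern `cab`. A product state is a pair (one from each), accepting exactly when both do.
With 9 states:
        a   b   c  
>  S0   S0  S0  S1 
   S1   S2  S0  S3 
   S2   S0  S4  S1 
   S3   S2  S0  S5 
   S4   S4  S4  S6 
 * S5   S2  S0  S5 
   S6   S4  S4  S7 
   S7   S4  S4  S8 
   S8   S4  S4  S8 
(> = start, * = accepting)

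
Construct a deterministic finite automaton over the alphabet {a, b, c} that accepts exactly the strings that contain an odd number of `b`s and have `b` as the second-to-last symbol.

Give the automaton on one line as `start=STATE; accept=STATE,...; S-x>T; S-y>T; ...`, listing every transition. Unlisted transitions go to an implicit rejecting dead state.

Run two small machines in parallel and take their product. The first has 2 states tracking the count of `b`s modulo 2; the second has 13 states tracking the last 2 symbols read. A product state is a pair (one from each), accepting exactly when both do. Equivalent product states are then merged.
With 6 states:
        a   b   c  
>  q0   q0  q1  q0 
   q1   q2  q3  q2 
 * q2   q4  q3  q4 
   q3   q0  q5  q0 
   q4   q4  q3  q4 
 * q5   q2  q3  q2 
(> = start, * = accepting)

start=q0; accept=q2,q5; q0-a>q0; q0-b>q1; q0-c>q0; q1-a>q2; q1-b>q3; q1-c>q2; q2-a>q4; q2-b>q3; q2-c>q4; q3-a>q0; q3-b>q5; q3-c>q0; q4-a>q4; q4-b>q3; q4-c>q4; q5-a>q2; q5-b>q3; q5-c>q2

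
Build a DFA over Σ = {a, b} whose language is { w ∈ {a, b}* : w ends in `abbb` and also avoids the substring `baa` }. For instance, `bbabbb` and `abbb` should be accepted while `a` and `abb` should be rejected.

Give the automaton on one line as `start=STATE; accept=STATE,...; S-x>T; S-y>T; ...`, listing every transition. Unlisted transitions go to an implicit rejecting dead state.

start=s0; accept=s7; s0-a>s1; s0-b>s2; s1-a>s1; s1-b>s3; s2-a>s4; s2-b>s2; s3-a>s4; s3-b>s5; s4-a>s6; s4-b>s3; s5-a>s4; s5-b>s7; s6-a>s6; s6-b>s6; s7-a>s4; s7-b>s2

Build one automaton per condition and run them in lockstep. One (5 states) tracks how much of the suffix `abbb` has currently been matched; the other (4 states) tracks partial matches of the forbidden pattern `baa`. Each combined state is a pair, one component from each; accept when both components accept. After merging equivalent states the machine shrinks.
        a   b  
>  s0   s1  s2 
   s1   s1  s3 
   s2   s4  s2 
   s3   s4  s5 
   s4   s6  s3 
   s5   s4  s7 
   s6   s6  s6 
 * s7   s4  s2 
(> = start, * = accepting)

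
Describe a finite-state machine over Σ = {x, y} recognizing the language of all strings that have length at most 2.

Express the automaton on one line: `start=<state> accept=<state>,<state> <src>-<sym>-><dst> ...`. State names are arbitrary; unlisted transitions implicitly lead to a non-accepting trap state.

We only need to distinguish lengths 0, 1, …, 2, and '>2'. Chain q0 → q1 → q2 → q3 on every symbol, with q3 looping. Accepting states: {q0, q1, q2}.
With 4 states:
        x   y  
>* q0   q1  q1 
 * q1   q2  q2 
 * q2   q3  q3 
   q3   q3  q3 
(> = start, * = accepting)

start=q0 accept=q0,q1,q2 q0-x->q1 q0-y->q1 q1-x->q2 q1-y->q2 q2-x->q3 q2-y->q3 q3-x->q3 q3-y->q3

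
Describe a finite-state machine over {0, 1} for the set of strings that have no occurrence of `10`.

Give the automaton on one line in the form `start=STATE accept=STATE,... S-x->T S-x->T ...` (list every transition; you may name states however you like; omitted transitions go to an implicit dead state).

This is the complement of 'contains `10`'. Use the same substring-matching states — s0 through s2 holding how much of `10` has just been matched — but flip the accepting set: everything except the trap s2 accepts.
        0   1  
>* s0   s0  s1 
 * s1   s2  s1 
   s2   s2  s2 
(> = start, * = accepting)

start=s0 accept=s0,s1 s0-0->s0 s0-1->s1 s1-0->s2 s1-1->s1 s2-0->s2 s2-1->s2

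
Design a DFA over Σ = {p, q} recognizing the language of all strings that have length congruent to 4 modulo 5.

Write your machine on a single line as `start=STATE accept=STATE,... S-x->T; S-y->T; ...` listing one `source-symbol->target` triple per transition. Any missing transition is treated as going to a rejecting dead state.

Only the length mod 5 matters, so use a 5-cycle: from any state, every input symbol moves to the next state, wrapping s4 back to s0. Mark s4 accepting.
        p   q  
>  s0   s1  s1 
   s1   s2  s2 
   s2   s3  s3 
   s3   s4  s4 
 * s4   s0  s0 
(> = start, * = accepting)

start=s0; accept=s4; s0-p->s1; s0-q->s1; s1-p->s2; s1-q->s2; s2-p->s3; s2-q->s3; s3-p->s4; s3-q->s4; s4-p->s0; s4-q->s0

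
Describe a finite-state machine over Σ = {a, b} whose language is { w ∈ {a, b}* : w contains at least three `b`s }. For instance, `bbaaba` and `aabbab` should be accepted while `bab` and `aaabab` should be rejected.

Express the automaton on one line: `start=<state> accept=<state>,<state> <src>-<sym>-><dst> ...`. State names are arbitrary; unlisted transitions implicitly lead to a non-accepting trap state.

start=q0 accept=q3,q4 q0-a->q0 q0-b->q1 q1-a->q1 q1-b->q2 q2-a->q2 q2-b->q3 q3-a->q3 q3-b->q4 q4-a->q4 q4-b->q4

Count `b`s, saturating at 4: states q0 through q3 mean 0 through 3 `b`s seen; q4 means more than 3. Each `b` increments (capped at q4); other symbols loop. Accept from {q3, q4}.
With 5 states:
        a   b  
>  q0   q0  q1 
   q1   q1  q2 
   q2   q2  q3 
 * q3   q3  q4 
 * q4   q4  q4 
(> = start, * = accepting)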